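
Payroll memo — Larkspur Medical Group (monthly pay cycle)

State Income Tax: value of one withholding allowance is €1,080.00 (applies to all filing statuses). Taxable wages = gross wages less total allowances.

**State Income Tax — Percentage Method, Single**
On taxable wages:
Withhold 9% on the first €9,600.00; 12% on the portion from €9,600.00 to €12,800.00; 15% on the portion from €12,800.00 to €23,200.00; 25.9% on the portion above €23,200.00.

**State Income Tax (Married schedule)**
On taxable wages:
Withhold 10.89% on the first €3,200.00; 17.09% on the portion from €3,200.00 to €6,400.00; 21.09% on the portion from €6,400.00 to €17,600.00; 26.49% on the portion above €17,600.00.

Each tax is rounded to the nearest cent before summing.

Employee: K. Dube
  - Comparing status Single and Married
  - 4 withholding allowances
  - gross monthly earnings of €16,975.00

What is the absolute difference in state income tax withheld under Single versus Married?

State Income Tax (Single): taxable = €16,975.00 − 4×€1,080.00 = €12,655.00
  €864.00 + 12% × (€12,655.00 − €9,600.00) = €864.00 + 12% × €3,055.00 = €1,230.60
State Income Tax (Married): taxable = €16,975.00 − 4×€1,080.00 = €12,655.00
  €895.36 + 21.09% × (€12,655.00 − €6,400.00) = €895.36 + 21.09% × €6,255.00 = €2,214.54
Difference: |€1,230.60 − €2,214.54| = €983.94 (higher under Married)

€983.94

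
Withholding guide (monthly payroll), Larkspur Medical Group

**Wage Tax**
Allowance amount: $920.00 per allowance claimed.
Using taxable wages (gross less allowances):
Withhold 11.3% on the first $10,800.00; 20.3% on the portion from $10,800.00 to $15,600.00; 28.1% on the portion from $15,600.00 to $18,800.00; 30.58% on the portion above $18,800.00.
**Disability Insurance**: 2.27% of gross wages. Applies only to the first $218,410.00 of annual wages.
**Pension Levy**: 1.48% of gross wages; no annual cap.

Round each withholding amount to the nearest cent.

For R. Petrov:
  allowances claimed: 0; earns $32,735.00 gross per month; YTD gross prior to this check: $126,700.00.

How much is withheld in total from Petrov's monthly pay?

$8,582.88

Wage Tax: taxable = $32,735.00
  $3,094.00 + 30.58% × ($32,735.00 − $18,800.00) = $3,094.00 + 30.58% × $13,935.00 = $7,355.32
Disability Insurance: 2.27% × $32,735.00 = $743.08
Pension Levy: 1.48% × $32,735.00 = $484.48
Total: $7,355.32 + $743.08 + $484.48 = $8,582.88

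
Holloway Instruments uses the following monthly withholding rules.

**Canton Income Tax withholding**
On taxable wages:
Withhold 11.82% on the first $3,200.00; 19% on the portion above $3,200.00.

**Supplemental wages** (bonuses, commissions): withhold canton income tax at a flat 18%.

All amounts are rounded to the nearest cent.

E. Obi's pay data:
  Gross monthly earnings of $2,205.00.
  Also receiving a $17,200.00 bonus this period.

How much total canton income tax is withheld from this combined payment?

Canton Income Tax: taxable = $2,205.00
  11.82% × $2,205.00 = $260.63
Supplemental (18% flat on bonus): 18% × $17,200.00 = $3,096.00
Total canton income tax: $260.63 + $3,096.00 = $3,356.63

$3,356.63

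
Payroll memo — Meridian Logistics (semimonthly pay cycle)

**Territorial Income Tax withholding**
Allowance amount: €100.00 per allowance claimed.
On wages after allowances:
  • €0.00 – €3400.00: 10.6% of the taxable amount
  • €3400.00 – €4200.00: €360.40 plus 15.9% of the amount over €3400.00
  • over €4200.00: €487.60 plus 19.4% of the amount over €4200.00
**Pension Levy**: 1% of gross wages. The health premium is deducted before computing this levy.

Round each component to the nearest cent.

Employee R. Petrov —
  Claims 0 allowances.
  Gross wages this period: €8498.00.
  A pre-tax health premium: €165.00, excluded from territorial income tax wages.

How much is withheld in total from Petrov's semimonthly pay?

Territorial Income Tax: taxable = €8498.00 − €165.00 = €8333.00
  €487.60 + 19.4% × (€8333.00 − €4200.00) = €487.60 + 19.4% × €4133.00 = €1289.40
Pension Levy: 1% × €8333.00 = €83.33
Total: €1289.40 + €83.33 = €1372.73

€1372.73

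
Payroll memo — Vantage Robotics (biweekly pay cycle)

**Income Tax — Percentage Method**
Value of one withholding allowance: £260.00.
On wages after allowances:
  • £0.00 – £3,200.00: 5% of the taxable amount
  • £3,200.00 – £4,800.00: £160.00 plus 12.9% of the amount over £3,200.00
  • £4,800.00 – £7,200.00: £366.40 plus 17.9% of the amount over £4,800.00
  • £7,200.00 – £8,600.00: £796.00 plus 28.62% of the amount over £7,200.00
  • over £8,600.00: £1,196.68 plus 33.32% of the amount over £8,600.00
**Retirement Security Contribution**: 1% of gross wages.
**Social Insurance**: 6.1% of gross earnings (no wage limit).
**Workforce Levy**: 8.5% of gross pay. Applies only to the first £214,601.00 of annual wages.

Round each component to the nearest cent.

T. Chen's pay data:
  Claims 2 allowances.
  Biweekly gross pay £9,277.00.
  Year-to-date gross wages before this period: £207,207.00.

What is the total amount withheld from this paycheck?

Income Tax: taxable = £9,277.00 − 2×£260.00 = £8,757.00
  £1,196.68 + 33.32% × (£8,757.00 − £8,600.00) = £1,196.68 + 33.32% × £157.00 = £1,248.99
Retirement Security Contribution: 1% × £9,277.00 = £92.77
Social Insurance: 6.1% × £9,277.00 = £565.90
Workforce Levy: cap £214,601.00 − YTD £207,207.00 = £7,394.00 subject; 8.5% × £7,394.00 = £628.49
Total: £1,248.99 + £92.77 + £565.90 + £628.49 = £2,536.15

£2,536.15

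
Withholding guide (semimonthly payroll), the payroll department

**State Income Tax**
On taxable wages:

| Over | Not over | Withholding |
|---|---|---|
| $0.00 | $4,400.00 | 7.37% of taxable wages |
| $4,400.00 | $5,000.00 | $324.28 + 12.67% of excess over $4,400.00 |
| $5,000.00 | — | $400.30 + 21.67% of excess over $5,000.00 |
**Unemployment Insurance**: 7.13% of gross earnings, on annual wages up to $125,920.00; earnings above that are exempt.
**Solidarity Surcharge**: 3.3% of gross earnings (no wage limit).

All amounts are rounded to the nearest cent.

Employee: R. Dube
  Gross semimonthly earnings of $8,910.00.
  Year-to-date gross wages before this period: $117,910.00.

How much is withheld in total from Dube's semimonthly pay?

$2,112.74

State Income Tax: taxable = $8,910.00
  $400.30 + 21.67% × ($8,910.00 − $5,000.00) = $400.30 + 21.67% × $3,910.00 = $1,247.60
Unemployment Insurance: cap $125,920.00 − YTD $117,910.00 = $8,010.00 subject; 7.13% × $8,010.00 = $571.11
Solidarity Surcharge: 3.3% × $8,910.00 = $294.03
Total: $1,247.60 + $571.11 + $294.03 = $2,112.74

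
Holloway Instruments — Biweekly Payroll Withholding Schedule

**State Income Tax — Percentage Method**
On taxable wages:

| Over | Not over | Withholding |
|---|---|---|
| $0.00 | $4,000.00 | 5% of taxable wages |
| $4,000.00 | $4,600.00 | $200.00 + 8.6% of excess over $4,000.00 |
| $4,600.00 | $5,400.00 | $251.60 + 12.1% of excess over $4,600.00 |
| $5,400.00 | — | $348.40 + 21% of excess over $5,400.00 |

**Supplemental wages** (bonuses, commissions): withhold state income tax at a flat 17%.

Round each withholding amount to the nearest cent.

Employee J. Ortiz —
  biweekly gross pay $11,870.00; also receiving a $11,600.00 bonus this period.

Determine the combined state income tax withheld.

State Income Tax: taxable = $11,870.00
  $348.40 + 21% × ($11,870.00 − $5,400.00) = $348.40 + 21% × $6,470.00 = $1,707.10
Supplemental (17% flat on bonus): 17% × $11,600.00 = $1,972.00
Total state income tax: $1,707.10 + $1,972.00 = $3,679.10

$3,679.10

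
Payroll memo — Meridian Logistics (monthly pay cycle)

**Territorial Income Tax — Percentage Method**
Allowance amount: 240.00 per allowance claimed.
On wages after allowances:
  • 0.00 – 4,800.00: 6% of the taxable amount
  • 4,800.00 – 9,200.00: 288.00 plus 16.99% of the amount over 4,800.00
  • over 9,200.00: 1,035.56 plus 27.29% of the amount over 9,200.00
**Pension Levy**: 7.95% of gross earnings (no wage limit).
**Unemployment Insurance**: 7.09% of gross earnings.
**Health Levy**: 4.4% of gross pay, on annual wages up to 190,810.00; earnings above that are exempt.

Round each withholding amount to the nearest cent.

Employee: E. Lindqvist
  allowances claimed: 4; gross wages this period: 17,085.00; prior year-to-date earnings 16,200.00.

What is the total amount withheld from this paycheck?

6,246.72

Territorial Income Tax: taxable = 17,085.00 − 4×240.00 = 16,125.00
  1,035.56 + 27.29% × (16,125.00 − 9,200.00) = 1,035.56 + 27.29% × 6,925.00 = 2,925.39
Pension Levy: 7.95% × 17,085.00 = 1,358.26
Unemployment Insurance: 7.09% × 17,085.00 = 1,211.33
Health Levy: 4.4% × 17,085.00 = 751.74
Total: 2,925.39 + 1,358.26 + 1,211.33 + 751.74 = 6,246.72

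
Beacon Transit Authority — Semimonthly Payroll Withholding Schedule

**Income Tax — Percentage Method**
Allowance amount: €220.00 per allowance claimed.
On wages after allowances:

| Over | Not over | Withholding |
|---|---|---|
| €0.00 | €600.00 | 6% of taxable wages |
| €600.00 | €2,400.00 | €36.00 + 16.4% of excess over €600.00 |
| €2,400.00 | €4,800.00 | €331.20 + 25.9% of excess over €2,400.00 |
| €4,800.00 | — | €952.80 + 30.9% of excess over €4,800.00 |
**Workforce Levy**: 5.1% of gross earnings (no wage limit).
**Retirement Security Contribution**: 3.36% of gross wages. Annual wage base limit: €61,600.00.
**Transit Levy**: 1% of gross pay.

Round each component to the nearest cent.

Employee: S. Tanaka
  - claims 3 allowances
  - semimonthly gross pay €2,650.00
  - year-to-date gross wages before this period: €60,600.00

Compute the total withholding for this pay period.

€459.21

Income Tax: taxable = €2,650.00 − 3×€220.00 = €1,990.00
  €36.00 + 16.4% × (€1,990.00 − €600.00) = €36.00 + 16.4% × €1,390.00 = €263.96
Workforce Levy: 5.1% × €2,650.00 = €135.15
Retirement Security Contribution: cap €61,600.00 − YTD €60,600.00 = €1,000.00 subject; 3.36% × €1,000.00 = €33.60
Transit Levy: 1% × €2,650.00 = €26.50
Total: €263.96 + €135.15 + €33.60 + €26.50 = €459.21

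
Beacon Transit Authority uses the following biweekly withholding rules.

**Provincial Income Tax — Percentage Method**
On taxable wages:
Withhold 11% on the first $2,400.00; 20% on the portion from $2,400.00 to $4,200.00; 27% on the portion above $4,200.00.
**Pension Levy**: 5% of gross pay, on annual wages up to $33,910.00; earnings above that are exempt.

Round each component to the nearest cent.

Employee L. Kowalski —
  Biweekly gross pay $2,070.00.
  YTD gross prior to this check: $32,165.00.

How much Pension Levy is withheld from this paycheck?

$87.25

Pension Levy: cap $33,910.00 − YTD $32,165.00 = $1,745.00 subject; 5% × $1,745.00 = $87.25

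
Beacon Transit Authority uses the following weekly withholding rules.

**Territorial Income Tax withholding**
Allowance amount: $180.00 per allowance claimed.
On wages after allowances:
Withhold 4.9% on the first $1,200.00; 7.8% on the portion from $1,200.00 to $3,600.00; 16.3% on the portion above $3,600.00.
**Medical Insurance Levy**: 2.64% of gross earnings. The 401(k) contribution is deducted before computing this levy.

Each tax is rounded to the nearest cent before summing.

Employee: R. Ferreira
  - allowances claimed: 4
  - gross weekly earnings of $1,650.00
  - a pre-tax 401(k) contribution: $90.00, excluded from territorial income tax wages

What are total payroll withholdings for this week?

$82.34

Territorial Income Tax: taxable = $1,650.00 − $90.00 − 4×$180.00 = $840.00
  4.9% × $840.00 = $41.16
Medical Insurance Levy: 2.64% × $1,560.00 = $41.18
Total: $41.16 + $41.18 = $82.34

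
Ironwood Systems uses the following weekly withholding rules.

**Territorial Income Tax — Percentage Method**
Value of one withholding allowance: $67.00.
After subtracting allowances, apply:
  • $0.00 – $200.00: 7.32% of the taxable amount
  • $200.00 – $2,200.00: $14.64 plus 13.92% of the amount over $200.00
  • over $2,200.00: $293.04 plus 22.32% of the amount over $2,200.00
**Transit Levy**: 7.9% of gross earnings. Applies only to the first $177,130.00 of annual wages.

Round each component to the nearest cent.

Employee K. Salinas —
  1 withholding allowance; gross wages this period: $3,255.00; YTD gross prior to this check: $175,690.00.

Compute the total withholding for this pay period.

$627.32

Territorial Income Tax: taxable = $3,255.00 − 1×$67.00 = $3,188.00
  $293.04 + 22.32% × ($3,188.00 − $2,200.00) = $293.04 + 22.32% × $988.00 = $513.56
Transit Levy: cap $177,130.00 − YTD $175,690.00 = $1,440.00 subject; 7.9% × $1,440.00 = $113.76
Total: $513.56 + $113.76 = $627.32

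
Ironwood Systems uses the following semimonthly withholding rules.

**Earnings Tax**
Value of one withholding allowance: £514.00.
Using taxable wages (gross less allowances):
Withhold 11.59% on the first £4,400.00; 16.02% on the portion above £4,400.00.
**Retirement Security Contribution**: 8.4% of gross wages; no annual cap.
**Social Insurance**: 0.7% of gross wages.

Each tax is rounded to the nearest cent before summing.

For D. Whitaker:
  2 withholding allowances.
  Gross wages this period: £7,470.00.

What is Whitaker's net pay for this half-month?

£5,953.14

Earnings Tax: taxable = £7,470.00 − 2×£514.00 = £6,442.00
  £509.96 + 16.02% × (£6,442.00 − £4,400.00) = £509.96 + 16.02% × £2,042.00 = £837.09
Retirement Security Contribution: 8.4% × £7,470.00 = £627.48
Social Insurance: 0.7% × £7,470.00 = £52.29
Total withheld: £837.09 + £627.48 + £52.29 = £1,516.86
Net pay: £7,470.00 − £1,516.86 = £5,953.14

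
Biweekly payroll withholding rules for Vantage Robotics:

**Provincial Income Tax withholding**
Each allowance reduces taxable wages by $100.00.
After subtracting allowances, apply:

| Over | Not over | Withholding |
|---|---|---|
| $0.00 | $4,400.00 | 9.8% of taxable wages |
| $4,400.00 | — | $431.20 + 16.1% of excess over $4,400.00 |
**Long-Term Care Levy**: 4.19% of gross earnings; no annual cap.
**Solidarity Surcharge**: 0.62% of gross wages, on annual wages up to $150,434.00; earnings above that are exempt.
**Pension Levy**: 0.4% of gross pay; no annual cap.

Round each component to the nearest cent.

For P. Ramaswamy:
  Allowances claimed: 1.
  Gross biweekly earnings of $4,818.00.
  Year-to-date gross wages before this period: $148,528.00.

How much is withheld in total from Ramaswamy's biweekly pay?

$715.36

Provincial Income Tax: taxable = $4,818.00 − 1×$100.00 = $4,718.00
  $431.20 + 16.1% × ($4,718.00 − $4,400.00) = $431.20 + 16.1% × $318.00 = $482.40
Long-Term Care Levy: 4.19% × $4,818.00 = $201.87
Solidarity Surcharge: cap $150,434.00 − YTD $148,528.00 = $1,906.00 subject; 0.62% × $1,906.00 = $11.82
Pension Levy: 0.4% × $4,818.00 = $19.27
Total: $482.40 + $201.87 + $11.82 + $19.27 = $715.36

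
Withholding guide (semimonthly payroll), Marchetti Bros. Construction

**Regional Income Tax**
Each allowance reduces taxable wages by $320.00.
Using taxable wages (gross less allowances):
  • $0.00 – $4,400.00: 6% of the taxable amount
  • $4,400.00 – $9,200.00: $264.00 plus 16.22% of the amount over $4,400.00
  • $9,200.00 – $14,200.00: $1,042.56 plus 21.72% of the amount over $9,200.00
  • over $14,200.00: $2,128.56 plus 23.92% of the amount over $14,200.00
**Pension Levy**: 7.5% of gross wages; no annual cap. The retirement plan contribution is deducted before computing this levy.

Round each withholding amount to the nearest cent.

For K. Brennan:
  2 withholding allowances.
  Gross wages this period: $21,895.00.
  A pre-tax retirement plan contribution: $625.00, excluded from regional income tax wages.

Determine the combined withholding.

$5,261.87

Regional Income Tax: taxable = $21,895.00 − $625.00 − 2×$320.00 = $20,630.00
  $2,128.56 + 23.92% × ($20,630.00 − $14,200.00) = $2,128.56 + 23.92% × $6,430.00 = $3,666.62
Pension Levy: 7.5% × $21,270.00 = $1,595.25
Total: $3,666.62 + $1,595.25 = $5,261.87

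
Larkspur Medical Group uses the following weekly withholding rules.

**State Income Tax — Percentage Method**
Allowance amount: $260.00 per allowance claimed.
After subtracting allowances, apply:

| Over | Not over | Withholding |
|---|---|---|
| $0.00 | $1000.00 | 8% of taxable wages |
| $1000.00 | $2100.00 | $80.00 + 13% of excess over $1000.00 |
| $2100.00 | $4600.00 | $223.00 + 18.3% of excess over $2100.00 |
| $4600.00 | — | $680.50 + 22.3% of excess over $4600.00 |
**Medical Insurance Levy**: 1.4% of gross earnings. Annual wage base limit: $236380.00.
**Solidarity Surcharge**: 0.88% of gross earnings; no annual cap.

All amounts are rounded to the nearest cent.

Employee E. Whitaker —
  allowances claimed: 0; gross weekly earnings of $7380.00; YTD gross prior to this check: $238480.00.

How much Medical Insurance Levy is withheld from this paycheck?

$0.00

Medical Insurance Levy: YTD $238480.00 ≥ cap $236380.00 → $0.00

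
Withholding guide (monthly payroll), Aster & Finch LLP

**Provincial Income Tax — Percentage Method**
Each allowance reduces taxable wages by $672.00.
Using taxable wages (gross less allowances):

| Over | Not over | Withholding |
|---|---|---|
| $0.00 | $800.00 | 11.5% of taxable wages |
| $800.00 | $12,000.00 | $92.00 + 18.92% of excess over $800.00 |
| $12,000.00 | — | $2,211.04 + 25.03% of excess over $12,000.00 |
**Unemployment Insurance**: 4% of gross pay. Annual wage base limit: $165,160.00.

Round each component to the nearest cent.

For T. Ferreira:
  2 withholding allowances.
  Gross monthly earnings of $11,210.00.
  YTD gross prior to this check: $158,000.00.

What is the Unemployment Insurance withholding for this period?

Unemployment Insurance: cap $165,160.00 − YTD $158,000.00 = $7,160.00 subject; 4% × $7,160.00 = $286.40

$286.40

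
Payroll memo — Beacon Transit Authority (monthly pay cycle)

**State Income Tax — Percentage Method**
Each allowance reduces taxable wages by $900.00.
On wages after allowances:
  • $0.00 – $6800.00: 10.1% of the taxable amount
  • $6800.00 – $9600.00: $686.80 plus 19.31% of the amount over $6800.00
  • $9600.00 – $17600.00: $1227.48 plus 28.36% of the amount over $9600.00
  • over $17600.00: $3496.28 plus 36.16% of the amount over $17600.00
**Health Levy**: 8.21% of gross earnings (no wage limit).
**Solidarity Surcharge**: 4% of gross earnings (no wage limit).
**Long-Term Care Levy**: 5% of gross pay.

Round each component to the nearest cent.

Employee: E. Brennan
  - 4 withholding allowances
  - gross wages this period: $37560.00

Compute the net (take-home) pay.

State Income Tax: taxable = $37560.00 − 4×$900.00 = $33960.00
  $3496.28 + 36.16% × ($33960.00 − $17600.00) = $3496.28 + 36.16% × $16360.00 = $9412.06
Health Levy: 8.21% × $37560.00 = $3083.68
Solidarity Surcharge: 4% × $37560.00 = $1502.40
Long-Term Care Levy: 5% × $37560.00 = $1878.00
Total withheld: $9412.06 + $3083.68 + $1502.40 + $1878.00 = $15876.14
Net pay: $37560.00 − $15876.14 = $21683.86

$21683.86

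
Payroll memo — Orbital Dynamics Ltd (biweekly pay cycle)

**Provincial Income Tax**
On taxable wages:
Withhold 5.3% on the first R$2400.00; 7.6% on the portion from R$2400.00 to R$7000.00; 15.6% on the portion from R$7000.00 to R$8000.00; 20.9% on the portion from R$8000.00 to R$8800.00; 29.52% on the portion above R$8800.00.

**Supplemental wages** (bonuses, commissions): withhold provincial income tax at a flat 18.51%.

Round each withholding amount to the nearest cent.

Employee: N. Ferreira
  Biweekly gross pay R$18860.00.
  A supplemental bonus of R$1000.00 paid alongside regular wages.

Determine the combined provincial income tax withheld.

R$3954.81

Provincial Income Tax: taxable = R$18860.00
  R$800.00 + 29.52% × (R$18860.00 − R$8800.00) = R$800.00 + 29.52% × R$10060.00 = R$3769.71
Supplemental (18.51% flat on bonus): 18.51% × R$1000.00 = R$185.10
Total provincial income tax: R$3769.71 + R$185.10 = R$3954.81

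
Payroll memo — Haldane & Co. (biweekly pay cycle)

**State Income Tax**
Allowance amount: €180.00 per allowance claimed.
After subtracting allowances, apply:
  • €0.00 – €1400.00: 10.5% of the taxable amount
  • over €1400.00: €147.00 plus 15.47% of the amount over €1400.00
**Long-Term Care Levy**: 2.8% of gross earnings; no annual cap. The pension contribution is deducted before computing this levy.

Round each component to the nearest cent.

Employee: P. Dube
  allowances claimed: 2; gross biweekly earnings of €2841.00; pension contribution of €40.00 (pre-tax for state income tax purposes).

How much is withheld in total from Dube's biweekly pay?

€386.47

State Income Tax: taxable = €2841.00 − €40.00 − 2×€180.00 = €2441.00
  €147.00 + 15.47% × (€2441.00 − €1400.00) = €147.00 + 15.47% × €1041.00 = €308.04
Long-Term Care Levy: 2.8% × €2801.00 = €78.43
Total: €308.04 + €78.43 = €386.47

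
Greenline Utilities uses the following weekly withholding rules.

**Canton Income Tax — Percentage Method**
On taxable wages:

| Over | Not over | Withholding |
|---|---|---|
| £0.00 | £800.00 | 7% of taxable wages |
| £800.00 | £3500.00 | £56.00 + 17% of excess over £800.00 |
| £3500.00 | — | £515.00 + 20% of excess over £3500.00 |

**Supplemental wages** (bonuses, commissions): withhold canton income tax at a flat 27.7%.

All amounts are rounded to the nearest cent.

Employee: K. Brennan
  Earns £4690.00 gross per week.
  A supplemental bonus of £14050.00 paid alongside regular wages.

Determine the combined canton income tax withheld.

£4644.85

Canton Income Tax: taxable = £4690.00
  £515.00 + 20% × (£4690.00 − £3500.00) = £515.00 + 20% × £1190.00 = £753.00
Supplemental (27.7% flat on bonus): 27.7% × £14050.00 = £3891.85
Total canton income tax: £753.00 + £3891.85 = £4644.85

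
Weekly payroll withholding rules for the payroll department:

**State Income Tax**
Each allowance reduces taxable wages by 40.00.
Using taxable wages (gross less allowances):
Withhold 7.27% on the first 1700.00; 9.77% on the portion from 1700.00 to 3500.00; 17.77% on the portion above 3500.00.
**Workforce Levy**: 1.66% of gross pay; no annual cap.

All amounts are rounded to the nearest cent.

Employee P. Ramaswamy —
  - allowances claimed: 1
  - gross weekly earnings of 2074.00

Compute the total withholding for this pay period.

190.65

State Income Tax: taxable = 2074.00 − 1×40.00 = 2034.00
  123.59 + 9.77% × (2034.00 − 1700.00) = 123.59 + 9.77% × 334.00 = 156.22
Workforce Levy: 1.66% × 2074.00 = 34.43
Total: 156.22 + 34.43 = 190.65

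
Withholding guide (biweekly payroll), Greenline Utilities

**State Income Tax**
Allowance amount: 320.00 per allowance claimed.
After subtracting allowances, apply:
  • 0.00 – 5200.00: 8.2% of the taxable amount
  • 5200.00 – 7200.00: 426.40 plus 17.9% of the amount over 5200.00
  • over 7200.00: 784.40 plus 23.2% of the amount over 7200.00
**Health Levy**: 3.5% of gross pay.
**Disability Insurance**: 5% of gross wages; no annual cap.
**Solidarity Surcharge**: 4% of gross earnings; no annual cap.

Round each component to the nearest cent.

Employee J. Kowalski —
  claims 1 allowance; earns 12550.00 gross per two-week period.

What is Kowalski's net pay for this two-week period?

9029.89

State Income Tax: taxable = 12550.00 − 1×320.00 = 12230.00
  784.40 + 23.2% × (12230.00 − 7200.00) = 784.40 + 23.2% × 5030.00 = 1951.36
Health Levy: 3.5% × 12550.00 = 439.25
Disability Insurance: 5% × 12550.00 = 627.50
Solidarity Surcharge: 4% × 12550.00 = 502.00
Total withheld: 1951.36 + 439.25 + 627.50 + 502.00 = 3520.11
Net pay: 12550.00 − 3520.11 = 9029.89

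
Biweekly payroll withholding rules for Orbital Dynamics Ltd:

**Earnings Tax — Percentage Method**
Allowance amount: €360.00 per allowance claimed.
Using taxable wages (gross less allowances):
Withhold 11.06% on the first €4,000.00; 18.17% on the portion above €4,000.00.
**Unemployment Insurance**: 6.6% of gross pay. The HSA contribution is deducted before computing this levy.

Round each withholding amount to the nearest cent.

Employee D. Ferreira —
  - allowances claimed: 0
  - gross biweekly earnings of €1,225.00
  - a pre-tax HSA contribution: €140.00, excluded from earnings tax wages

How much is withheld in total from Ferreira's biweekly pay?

€191.61

Earnings Tax: taxable = €1,225.00 − €140.00 = €1,085.00
  11.06% × €1,085.00 = €120.00
Unemployment Insurance: 6.6% × €1,085.00 = €71.61
Total: €120.00 + €71.61 = €191.61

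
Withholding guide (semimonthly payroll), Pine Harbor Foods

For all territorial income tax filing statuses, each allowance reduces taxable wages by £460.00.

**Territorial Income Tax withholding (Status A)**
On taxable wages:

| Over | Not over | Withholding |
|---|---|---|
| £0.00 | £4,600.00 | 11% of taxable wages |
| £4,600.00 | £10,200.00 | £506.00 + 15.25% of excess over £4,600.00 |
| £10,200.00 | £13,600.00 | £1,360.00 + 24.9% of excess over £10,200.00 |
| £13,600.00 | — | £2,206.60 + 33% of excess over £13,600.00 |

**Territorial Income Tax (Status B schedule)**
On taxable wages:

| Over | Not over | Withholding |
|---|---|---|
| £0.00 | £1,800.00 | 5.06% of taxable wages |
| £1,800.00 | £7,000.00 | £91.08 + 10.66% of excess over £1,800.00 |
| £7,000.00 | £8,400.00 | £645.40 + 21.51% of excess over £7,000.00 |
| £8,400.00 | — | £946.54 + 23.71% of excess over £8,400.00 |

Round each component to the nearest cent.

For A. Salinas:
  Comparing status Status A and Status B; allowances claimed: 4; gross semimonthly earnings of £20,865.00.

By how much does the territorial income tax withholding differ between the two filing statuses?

Territorial Income Tax (Status A): taxable = £20,865.00 − 4×£460.00 = £19,025.00
  £2,206.60 + 33% × (£19,025.00 − £13,600.00) = £2,206.60 + 33% × £5,425.00 = £3,996.85
Territorial Income Tax (Status B): taxable = £20,865.00 − 4×£460.00 = £19,025.00
  £946.54 + 23.71% × (£19,025.00 − £8,400.00) = £946.54 + 23.71% × £10,625.00 = £3,465.73
Difference: |£3,996.85 − £3,465.73| = £531.12 (higher under Status A)

£531.12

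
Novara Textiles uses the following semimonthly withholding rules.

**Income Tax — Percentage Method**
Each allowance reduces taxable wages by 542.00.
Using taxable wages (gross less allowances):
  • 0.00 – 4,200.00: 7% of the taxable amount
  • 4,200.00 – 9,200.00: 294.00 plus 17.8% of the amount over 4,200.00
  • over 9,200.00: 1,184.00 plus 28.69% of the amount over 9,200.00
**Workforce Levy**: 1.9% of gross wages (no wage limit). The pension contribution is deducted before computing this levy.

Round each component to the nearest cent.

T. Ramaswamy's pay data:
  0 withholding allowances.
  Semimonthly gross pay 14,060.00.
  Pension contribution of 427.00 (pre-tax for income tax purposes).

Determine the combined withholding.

Income Tax: taxable = 14,060.00 − 427.00 = 13,633.00
  1,184.00 + 28.69% × (13,633.00 − 9,200.00) = 1,184.00 + 28.69% × 4,433.00 = 2,455.83
Workforce Levy: 1.9% × 13,633.00 = 259.03
Total: 2,455.83 + 259.03 = 2,714.86

2,714.86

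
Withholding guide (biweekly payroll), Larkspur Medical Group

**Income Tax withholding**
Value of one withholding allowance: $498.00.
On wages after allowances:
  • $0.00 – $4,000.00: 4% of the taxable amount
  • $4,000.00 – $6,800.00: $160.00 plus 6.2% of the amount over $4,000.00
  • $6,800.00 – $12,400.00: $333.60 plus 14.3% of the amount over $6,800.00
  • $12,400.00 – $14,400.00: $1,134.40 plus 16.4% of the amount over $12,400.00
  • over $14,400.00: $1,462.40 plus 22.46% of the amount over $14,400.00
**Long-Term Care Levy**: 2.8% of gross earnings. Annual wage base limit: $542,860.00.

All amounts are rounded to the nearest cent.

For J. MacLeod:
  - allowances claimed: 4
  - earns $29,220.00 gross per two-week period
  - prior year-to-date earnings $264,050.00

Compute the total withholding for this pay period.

Income Tax: taxable = $29,220.00 − 4×$498.00 = $27,228.00
  $1,462.40 + 22.46% × ($27,228.00 − $14,400.00) = $1,462.40 + 22.46% × $12,828.00 = $4,343.57
Long-Term Care Levy: 2.8% × $29,220.00 = $818.16
Total: $4,343.57 + $818.16 = $5,161.73

$5,161.73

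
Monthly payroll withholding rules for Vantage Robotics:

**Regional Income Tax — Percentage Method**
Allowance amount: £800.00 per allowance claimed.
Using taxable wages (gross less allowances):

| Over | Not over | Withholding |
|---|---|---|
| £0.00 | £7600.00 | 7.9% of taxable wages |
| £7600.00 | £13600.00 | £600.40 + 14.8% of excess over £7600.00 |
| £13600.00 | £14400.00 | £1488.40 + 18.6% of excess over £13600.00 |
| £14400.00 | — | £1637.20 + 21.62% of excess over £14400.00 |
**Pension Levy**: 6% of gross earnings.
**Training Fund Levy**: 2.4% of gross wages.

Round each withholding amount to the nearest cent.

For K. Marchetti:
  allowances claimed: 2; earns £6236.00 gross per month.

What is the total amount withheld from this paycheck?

Regional Income Tax: taxable = £6236.00 − 2×£800.00 = £4636.00
  7.9% × £4636.00 = £366.24
Pension Levy: 6% × £6236.00 = £374.16
Training Fund Levy: 2.4% × £6236.00 = £149.66
Total: £366.24 + £374.16 + £149.66 = £890.06

£890.06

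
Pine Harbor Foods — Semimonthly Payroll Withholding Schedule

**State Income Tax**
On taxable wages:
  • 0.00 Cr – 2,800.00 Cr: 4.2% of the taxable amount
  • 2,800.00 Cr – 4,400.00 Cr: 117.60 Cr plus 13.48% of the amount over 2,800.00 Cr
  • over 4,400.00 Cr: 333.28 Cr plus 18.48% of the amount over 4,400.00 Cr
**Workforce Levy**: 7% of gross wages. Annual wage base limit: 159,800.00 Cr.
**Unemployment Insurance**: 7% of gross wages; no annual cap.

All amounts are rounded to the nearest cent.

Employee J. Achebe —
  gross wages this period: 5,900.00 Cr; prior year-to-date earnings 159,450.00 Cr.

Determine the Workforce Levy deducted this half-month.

Workforce Levy: cap 159,800.00 Cr − YTD 159,450.00 Cr = 350.00 Cr subject; 7% × 350.00 Cr = 24.50 Cr

24.50 Cr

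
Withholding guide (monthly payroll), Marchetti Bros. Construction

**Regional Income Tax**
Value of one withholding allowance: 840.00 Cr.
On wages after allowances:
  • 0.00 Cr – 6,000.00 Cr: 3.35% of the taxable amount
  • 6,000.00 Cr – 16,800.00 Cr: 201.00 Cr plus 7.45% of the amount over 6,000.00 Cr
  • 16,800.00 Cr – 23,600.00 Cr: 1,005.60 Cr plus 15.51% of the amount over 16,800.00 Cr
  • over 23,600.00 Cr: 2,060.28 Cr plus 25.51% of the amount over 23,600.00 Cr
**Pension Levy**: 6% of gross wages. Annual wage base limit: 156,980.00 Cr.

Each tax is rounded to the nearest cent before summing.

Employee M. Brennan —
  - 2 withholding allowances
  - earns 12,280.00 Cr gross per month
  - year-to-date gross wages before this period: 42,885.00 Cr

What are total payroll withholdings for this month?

1,280.50 Cr

Regional Income Tax: taxable = 12,280.00 Cr − 2×840.00 Cr = 10,600.00 Cr
  201.00 Cr + 7.45% × (10,600.00 Cr − 6,000.00 Cr) = 201.00 Cr + 7.45% × 4,600.00 Cr = 543.70 Cr
Pension Levy: 6% × 12,280.00 Cr = 736.80 Cr
Total: 543.70 Cr + 736.80 Cr = 1,280.50 Cr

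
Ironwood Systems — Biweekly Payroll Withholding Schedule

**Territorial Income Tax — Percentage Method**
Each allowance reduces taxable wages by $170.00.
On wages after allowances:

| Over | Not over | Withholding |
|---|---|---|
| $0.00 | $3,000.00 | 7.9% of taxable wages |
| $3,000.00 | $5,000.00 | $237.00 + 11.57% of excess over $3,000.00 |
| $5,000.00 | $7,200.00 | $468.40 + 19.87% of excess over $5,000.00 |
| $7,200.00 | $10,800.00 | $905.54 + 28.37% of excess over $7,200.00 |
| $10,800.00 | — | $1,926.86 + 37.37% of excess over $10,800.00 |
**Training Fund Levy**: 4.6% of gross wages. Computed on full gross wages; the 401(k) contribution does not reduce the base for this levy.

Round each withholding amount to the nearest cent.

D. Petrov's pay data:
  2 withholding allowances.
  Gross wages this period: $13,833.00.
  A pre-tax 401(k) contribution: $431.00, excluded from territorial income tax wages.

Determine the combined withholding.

$3,408.49

Territorial Income Tax: taxable = $13,833.00 − $431.00 − 2×$170.00 = $13,062.00
  $1,926.86 + 37.37% × ($13,062.00 − $10,800.00) = $1,926.86 + 37.37% × $2,262.00 = $2,772.17
Training Fund Levy: 4.6% × $13,833.00 = $636.32
Total: $2,772.17 + $636.32 = $3,408.49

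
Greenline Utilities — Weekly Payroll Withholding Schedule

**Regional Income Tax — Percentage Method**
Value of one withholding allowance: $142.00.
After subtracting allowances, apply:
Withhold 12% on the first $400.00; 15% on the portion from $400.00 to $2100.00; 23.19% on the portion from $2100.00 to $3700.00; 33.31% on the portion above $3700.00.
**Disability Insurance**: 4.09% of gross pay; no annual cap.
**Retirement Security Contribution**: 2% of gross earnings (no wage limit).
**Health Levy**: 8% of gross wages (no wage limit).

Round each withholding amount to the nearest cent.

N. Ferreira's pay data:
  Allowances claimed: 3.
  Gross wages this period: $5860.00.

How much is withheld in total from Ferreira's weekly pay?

Regional Income Tax: taxable = $5860.00 − 3×$142.00 = $5434.00
  $674.04 + 33.31% × ($5434.00 − $3700.00) = $674.04 + 33.31% × $1734.00 = $1251.64
Disability Insurance: 4.09% × $5860.00 = $239.67
Retirement Security Contribution: 2% × $5860.00 = $117.20
Health Levy: 8% × $5860.00 = $468.80
Total: $1251.64 + $239.67 + $117.20 + $468.80 = $2077.31

$2077.31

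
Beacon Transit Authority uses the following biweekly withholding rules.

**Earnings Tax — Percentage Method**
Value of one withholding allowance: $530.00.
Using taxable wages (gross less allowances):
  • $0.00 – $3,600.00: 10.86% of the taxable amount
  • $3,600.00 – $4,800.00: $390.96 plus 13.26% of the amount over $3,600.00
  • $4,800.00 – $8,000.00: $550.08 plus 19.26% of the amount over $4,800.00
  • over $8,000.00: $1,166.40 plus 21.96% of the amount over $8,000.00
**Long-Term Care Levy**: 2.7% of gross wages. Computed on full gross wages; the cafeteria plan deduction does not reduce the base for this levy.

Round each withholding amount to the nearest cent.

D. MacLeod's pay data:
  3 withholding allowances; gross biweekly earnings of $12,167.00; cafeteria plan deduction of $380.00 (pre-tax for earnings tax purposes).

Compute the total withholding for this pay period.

Earnings Tax: taxable = $12,167.00 − $380.00 − 3×$530.00 = $10,197.00
  $1,166.40 + 21.96% × ($10,197.00 − $8,000.00) = $1,166.40 + 21.96% × $2,197.00 = $1,648.86
Long-Term Care Levy: 2.7% × $12,167.00 = $328.51
Total: $1,648.86 + $328.51 = $1,977.37

$1,977.37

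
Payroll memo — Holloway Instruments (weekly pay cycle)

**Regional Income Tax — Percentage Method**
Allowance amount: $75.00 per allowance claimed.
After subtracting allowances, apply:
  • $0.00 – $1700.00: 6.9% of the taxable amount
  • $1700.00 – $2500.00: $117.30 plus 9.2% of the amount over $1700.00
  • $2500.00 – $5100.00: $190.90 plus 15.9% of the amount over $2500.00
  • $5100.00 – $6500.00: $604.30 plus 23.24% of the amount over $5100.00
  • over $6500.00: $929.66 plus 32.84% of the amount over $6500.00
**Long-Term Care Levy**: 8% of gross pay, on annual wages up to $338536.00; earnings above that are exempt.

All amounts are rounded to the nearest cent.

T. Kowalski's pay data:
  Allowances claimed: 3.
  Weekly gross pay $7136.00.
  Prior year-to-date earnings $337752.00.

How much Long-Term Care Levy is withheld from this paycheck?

Long-Term Care Levy: cap $338536.00 − YTD $337752.00 = $784.00 subject; 8% × $784.00 = $62.72

$62.72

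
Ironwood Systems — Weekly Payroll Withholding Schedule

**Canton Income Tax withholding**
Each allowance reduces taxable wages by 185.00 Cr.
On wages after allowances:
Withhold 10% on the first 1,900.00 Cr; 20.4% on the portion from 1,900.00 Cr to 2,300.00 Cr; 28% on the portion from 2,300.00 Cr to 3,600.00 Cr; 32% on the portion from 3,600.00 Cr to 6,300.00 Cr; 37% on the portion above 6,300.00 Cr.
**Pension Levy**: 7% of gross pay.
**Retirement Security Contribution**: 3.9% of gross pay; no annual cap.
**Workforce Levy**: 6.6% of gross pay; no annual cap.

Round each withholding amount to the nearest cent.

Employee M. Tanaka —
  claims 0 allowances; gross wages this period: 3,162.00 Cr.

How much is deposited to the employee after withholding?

2,095.69 Cr

Canton Income Tax: taxable = 3,162.00 Cr
  271.60 Cr + 28% × (3,162.00 Cr − 2,300.00 Cr) = 271.60 Cr + 28% × 862.00 Cr = 512.96 Cr
Pension Levy: 7% × 3,162.00 Cr = 221.34 Cr
Retirement Security Contribution: 3.9% × 3,162.00 Cr = 123.32 Cr
Workforce Levy: 6.6% × 3,162.00 Cr = 208.69 Cr
Total withheld: 512.96 Cr + 221.34 Cr + 123.32 Cr + 208.69 Cr = 1,066.31 Cr
Net pay: 3,162.00 Cr − 1,066.31 Cr = 2,095.69 Cr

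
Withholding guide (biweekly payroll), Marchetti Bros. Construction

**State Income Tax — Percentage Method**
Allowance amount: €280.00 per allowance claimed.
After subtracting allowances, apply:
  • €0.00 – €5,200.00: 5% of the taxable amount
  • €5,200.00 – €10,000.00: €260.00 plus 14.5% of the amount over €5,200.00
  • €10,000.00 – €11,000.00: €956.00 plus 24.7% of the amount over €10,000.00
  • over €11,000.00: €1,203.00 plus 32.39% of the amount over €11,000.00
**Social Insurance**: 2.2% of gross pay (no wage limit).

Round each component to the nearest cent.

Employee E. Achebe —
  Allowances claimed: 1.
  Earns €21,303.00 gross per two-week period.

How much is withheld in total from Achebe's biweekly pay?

State Income Tax: taxable = €21,303.00 − 1×€280.00 = €21,023.00
  €1,203.00 + 32.39% × (€21,023.00 − €11,000.00) = €1,203.00 + 32.39% × €10,023.00 = €4,449.45
Social Insurance: 2.2% × €21,303.00 = €468.67
Total: €4,449.45 + €468.67 = €4,918.12

€4,918.12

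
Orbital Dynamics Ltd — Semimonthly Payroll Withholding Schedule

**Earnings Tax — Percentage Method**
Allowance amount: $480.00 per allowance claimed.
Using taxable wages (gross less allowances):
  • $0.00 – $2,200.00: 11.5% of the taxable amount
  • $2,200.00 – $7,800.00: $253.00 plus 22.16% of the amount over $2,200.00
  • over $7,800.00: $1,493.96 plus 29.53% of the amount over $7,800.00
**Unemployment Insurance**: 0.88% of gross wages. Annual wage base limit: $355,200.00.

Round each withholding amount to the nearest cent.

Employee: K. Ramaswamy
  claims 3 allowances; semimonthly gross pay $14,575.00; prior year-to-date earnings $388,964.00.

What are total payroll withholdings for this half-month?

Earnings Tax: taxable = $14,575.00 − 3×$480.00 = $13,135.00
  $1,493.96 + 29.53% × ($13,135.00 − $7,800.00) = $1,493.96 + 29.53% × $5,335.00 = $3,069.39
Unemployment Insurance: YTD $388,964.00 ≥ cap $355,200.00 → $0.00
Total: $3,069.39 + $0.00 = $3,069.39

$3,069.39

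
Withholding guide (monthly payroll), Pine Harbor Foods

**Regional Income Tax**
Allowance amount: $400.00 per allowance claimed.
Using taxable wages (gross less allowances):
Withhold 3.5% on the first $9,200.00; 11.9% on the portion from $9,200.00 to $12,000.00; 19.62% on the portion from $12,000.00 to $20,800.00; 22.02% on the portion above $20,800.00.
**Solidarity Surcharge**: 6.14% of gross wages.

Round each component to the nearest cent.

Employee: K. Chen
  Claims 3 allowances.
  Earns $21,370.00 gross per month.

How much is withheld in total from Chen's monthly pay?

Regional Income Tax: taxable = $21,370.00 − 3×$400.00 = $20,170.00
  $655.20 + 19.62% × ($20,170.00 − $12,000.00) = $655.20 + 19.62% × $8,170.00 = $2,258.15
Solidarity Surcharge: 6.14% × $21,370.00 = $1,312.12
Total: $2,258.15 + $1,312.12 = $3,570.27

$3,570.27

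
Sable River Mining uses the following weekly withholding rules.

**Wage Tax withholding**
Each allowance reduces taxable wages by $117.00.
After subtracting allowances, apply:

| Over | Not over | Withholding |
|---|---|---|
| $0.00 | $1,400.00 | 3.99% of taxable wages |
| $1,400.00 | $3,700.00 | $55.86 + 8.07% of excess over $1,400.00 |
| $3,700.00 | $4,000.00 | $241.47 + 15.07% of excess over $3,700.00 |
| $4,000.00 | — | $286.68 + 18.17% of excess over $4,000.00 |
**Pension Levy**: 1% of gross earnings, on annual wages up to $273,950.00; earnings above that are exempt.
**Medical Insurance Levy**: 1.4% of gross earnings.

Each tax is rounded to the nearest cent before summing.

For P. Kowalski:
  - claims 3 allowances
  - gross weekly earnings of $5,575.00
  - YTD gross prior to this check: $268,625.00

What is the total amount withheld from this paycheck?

$640.38

Wage Tax: taxable = $5,575.00 − 3×$117.00 = $5,224.00
  $286.68 + 18.17% × ($5,224.00 − $4,000.00) = $286.68 + 18.17% × $1,224.00 = $509.08
Pension Levy: cap $273,950.00 − YTD $268,625.00 = $5,325.00 subject; 1% × $5,325.00 = $53.25
Medical Insurance Levy: 1.4% × $5,575.00 = $78.05
Total: $509.08 + $53.25 + $78.05 = $640.38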